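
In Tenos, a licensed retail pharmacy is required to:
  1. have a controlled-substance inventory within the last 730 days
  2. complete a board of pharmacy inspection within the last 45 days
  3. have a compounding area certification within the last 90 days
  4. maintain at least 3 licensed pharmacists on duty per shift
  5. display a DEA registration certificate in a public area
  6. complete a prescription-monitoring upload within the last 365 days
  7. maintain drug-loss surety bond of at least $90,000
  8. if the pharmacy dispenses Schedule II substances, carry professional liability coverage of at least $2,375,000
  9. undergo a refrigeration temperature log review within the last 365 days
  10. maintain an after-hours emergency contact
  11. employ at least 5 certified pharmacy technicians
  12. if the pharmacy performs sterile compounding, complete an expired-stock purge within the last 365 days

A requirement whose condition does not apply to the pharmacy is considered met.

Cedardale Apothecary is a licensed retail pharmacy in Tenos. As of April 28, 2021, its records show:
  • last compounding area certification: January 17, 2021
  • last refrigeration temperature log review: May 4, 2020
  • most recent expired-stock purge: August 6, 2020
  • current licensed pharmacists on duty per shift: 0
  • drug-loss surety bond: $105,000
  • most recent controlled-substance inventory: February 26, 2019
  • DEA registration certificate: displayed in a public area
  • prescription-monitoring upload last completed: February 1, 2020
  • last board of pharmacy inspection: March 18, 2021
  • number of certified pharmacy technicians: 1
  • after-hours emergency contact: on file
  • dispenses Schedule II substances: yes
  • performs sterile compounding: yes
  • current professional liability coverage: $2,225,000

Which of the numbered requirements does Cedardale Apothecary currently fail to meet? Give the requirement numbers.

1. controlled-substance inventory 792 days ago vs limit 730 → not met
2. board of pharmacy inspection 41 days ago vs limit 45 → met
3. compounding area certification 101 days ago vs limit 90 → not met
4. licensed pharmacists on duty per shift 0 < 3 → not met
5. DEA registration certificate present → met
6. prescription-monitoring upload 452 days ago vs limit 365 → not met
7. drug-loss surety bond $105,000 ≥ $90,000 → met
8. condition 'dispenses Schedule II substances' holds; professional liability coverage $2,225,000 < $2,375,000 → not met
9. refrigeration temperature log review 359 days ago vs limit 365 → met
10. after-hours emergency contact present → met
11. certified pharmacy technicians 1 < 5 → not met
12. condition 'performs sterile compounding' holds; expired-stock purge 265 days ago vs limit 365 → met
Not met: 1, 3, 4, 6, 8, 11

1, 3, 4, 6, 8, 11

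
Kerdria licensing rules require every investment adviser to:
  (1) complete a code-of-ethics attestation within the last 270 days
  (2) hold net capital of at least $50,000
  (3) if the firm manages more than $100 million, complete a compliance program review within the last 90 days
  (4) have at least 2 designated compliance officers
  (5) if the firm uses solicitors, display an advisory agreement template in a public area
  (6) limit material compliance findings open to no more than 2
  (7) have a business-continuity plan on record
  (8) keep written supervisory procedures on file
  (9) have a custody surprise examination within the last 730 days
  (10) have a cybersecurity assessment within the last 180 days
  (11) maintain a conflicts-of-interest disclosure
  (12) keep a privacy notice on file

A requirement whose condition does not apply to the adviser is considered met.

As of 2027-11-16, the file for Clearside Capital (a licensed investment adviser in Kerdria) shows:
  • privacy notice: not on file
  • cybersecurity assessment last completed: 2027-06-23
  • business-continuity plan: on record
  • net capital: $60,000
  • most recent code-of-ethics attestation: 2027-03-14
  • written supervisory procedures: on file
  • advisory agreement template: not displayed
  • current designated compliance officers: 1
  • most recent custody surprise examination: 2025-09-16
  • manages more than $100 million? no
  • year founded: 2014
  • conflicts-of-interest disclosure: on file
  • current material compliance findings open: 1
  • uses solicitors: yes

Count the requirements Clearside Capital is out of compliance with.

4

1. code-of-ethics attestation 247 days ago vs limit 270 → met
2. net capital $60,000 ≥ $50,000 → met
3. condition 'manages more than $100 million' does not hold → requirement n/a → met
4. designated compliance officers 1 < 2 → not met
5. condition 'uses solicitors' holds; advisory agreement template absent → not met
6. material compliance findings open 1 ≤ 2 → met
7. business-continuity plan present → met
8. written supervisory procedures present → met
9. custody surprise examination 791 days ago vs limit 730 → not met
10. cybersecurity assessment 146 days ago vs limit 180 → met
11. conflicts-of-interest disclosure present → met
12. privacy notice absent → not met
Not met: 4 of 12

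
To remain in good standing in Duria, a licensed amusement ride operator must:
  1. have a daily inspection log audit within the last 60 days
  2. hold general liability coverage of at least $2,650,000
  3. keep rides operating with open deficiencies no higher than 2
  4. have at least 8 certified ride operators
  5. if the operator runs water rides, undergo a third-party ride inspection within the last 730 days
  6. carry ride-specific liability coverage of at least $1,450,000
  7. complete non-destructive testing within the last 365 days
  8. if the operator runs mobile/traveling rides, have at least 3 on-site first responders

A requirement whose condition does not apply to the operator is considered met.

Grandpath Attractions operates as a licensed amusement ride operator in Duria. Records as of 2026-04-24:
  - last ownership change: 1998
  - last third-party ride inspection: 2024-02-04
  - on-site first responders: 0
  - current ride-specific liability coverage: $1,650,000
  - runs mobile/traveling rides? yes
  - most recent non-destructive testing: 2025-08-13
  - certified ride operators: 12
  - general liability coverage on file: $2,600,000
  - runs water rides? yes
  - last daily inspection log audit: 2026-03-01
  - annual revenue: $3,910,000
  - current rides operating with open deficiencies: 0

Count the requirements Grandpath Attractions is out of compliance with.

1. daily inspection log audit 54 days ago vs limit 60 → met
2. general liability coverage $2,600,000 < $2,650,000 → not met
3. rides operating with open deficiencies 0 ≤ 2 → met
4. certified ride operators 12 ≥ 8 → met
5. condition 'runs water rides' holds; third-party ride inspection 810 days ago vs limit 730 → not met
6. ride-specific liability coverage $1,650,000 ≥ $1,450,000 → met
7. non-destructive testing 254 days ago vs limit 365 → met
8. condition 'runs mobile/traveling rides' holds; on-site first responders 0 < 3 → not met
Not met: 3 of 8

3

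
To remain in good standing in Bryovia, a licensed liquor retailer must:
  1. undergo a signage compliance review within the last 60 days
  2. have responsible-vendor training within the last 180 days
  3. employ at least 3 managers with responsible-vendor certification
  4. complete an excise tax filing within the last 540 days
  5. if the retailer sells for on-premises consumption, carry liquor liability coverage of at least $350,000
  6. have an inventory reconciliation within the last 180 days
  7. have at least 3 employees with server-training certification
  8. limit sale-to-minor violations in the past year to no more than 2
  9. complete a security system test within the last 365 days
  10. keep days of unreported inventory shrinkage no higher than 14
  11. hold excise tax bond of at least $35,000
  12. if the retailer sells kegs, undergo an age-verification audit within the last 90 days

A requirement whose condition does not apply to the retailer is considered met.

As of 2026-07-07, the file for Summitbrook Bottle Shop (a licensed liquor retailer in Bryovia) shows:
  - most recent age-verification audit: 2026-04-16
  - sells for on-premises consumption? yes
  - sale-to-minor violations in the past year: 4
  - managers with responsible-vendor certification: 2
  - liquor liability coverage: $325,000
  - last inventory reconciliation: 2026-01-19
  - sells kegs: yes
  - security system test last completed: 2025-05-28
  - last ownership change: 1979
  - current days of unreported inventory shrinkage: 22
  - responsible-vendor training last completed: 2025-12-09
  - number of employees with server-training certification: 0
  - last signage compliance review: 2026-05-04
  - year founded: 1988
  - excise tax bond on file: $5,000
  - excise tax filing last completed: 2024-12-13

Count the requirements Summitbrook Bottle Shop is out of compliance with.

10

1. signage compliance review 64 days ago vs limit 60 → not met
2. responsible-vendor training 210 days ago vs limit 180 → not met
3. managers with responsible-vendor certification 2 < 3 → not met
4. excise tax filing 571 days ago vs limit 540 → not met
5. condition 'sells for on-premises consumption' holds; liquor liability coverage $325,000 < $350,000 → not met
6. inventory reconciliation 169 days ago vs limit 180 → met
7. employees with server-training certification 0 < 3 → not met
8. sale-to-minor violations in the past year 4 > 2 → not met
9. security system test 405 days ago vs limit 365 → not met
10. days of unreported inventory shrinkage 22 > 14 → not met
11. excise tax bond $5,000 < $35,000 → not met
12. condition 'sells kegs' holds; age-verification audit 82 days ago vs limit 90 → met
Not met: 10 of 12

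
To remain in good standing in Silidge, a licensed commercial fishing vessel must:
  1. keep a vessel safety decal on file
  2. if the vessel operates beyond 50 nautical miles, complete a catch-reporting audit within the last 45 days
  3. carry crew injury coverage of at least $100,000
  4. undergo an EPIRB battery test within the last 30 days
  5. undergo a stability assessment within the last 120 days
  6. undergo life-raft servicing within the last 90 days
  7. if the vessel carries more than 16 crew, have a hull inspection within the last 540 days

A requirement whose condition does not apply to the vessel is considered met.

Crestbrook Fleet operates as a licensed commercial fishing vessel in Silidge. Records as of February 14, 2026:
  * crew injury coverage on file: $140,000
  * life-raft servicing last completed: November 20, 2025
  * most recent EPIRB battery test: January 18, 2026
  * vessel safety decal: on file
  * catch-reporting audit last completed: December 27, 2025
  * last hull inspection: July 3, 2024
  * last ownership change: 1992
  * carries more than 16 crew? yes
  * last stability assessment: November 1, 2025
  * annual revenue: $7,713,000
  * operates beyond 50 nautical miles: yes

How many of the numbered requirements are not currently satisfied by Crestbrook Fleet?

1. vessel safety decal present → met
2. condition 'operates beyond 50 nautical miles' holds; catch-reporting audit 49 days ago vs limit 45 → not met
3. crew injury coverage $140,000 ≥ $100,000 → met
4. EPIRB battery test 27 days ago vs limit 30 → met
5. stability assessment 105 days ago vs limit 120 → met
6. life-raft servicing 86 days ago vs limit 90 → met
7. condition 'carries more than 16 crew' holds; hull inspection 591 days ago vs limit 540 → not met
Not met: 2 of 7

2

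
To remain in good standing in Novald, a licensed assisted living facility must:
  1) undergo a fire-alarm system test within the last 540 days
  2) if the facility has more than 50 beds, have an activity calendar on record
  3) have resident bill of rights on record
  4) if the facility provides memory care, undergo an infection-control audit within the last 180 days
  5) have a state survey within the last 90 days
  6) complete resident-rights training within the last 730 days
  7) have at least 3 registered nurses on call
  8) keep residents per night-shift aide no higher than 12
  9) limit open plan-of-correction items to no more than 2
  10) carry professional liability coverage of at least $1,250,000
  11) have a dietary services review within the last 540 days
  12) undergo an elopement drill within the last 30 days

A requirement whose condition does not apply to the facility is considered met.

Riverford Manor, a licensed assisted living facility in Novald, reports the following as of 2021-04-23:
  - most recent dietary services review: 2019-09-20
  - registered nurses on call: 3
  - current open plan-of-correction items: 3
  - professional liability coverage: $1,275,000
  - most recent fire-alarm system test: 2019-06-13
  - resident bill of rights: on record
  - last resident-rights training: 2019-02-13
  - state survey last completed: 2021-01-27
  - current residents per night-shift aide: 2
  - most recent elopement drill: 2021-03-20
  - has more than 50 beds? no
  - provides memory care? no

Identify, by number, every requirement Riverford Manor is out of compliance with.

1, 6, 9, 11, 12

1. fire-alarm system test 680 days ago vs limit 540 → not met
2. condition 'has more than 50 beds' does not hold → requirement n/a → met
3. resident bill of rights present → met
4. condition 'provides memory care' does not hold → requirement n/a → met
5. state survey 86 days ago vs limit 90 → met
6. resident-rights training 800 days ago vs limit 730 → not met
7. registered nurses on call 3 ≥ 3 → met
8. residents per night-shift aide 2 ≤ 12 → met
9. open plan-of-correction items 3 > 2 → not met
10. professional liability coverage $1,275,000 ≥ $1,250,000 → met
11. dietary services review 581 days ago vs limit 540 → not met
12. elopement drill 34 days ago vs limit 30 → not met
Not met: 1, 6, 9, 11, 12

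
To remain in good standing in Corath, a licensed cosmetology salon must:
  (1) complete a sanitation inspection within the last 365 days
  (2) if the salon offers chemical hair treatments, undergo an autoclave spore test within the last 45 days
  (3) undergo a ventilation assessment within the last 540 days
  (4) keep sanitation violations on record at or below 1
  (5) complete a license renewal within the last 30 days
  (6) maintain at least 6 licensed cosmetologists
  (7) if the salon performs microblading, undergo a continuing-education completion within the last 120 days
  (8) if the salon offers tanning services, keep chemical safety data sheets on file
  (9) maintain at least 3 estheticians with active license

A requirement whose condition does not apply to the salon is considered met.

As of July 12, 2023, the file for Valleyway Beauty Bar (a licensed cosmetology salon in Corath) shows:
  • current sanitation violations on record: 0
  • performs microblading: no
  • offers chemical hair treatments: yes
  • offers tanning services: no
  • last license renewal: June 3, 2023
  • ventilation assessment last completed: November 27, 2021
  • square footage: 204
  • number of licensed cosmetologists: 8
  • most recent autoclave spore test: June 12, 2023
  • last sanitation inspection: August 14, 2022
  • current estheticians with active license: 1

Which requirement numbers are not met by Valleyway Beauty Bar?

1. sanitation inspection 332 days ago vs limit 365 → met
2. condition 'offers chemical hair treatments' holds; autoclave spore test 30 days ago vs limit 45 → met
3. ventilation assessment 592 days ago vs limit 540 → not met
4. sanitation violations on record 0 ≤ 1 → met
5. license renewal 39 days ago vs limit 30 → not met
6. licensed cosmetologists 8 ≥ 6 → met
7. condition 'performs microblading' does not hold → requirement n/a → met
8. condition 'offers tanning services' does not hold → requirement n/a → met
9. estheticians with active license 1 < 3 → not met
Not met: 3, 5, 9

3, 5, 9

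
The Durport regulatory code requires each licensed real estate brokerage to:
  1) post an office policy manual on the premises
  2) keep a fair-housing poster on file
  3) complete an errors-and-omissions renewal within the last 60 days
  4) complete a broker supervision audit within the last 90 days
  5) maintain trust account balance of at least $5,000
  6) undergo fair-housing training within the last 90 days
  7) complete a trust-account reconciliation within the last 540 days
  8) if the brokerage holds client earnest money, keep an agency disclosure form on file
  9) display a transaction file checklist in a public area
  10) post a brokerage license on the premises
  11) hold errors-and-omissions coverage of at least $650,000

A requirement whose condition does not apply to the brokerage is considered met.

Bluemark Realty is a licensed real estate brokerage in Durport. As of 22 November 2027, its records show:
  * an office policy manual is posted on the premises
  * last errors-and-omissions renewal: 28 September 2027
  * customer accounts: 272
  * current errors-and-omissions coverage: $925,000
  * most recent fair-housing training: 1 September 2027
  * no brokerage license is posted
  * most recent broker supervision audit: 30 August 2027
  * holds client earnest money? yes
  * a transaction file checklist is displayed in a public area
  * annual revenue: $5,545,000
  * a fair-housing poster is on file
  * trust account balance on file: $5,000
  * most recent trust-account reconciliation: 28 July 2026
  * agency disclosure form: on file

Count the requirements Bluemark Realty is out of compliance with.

1. office policy manual present → met
2. fair-housing poster present → met
3. errors-and-omissions renewal 55 days ago vs limit 60 → met
4. broker supervision audit 84 days ago vs limit 90 → met
5. trust account balance $5,000 ≥ $5,000 → met
6. fair-housing training 82 days ago vs limit 90 → met
7. trust-account reconciliation 482 days ago vs limit 540 → met
8. condition 'holds client earnest money' holds; agency disclosure form present → met
9. transaction file checklist present → met
10. brokerage license absent → not met
11. errors-and-omissions coverage $925,000 ≥ $650,000 → met
Not met: 1 of 11

1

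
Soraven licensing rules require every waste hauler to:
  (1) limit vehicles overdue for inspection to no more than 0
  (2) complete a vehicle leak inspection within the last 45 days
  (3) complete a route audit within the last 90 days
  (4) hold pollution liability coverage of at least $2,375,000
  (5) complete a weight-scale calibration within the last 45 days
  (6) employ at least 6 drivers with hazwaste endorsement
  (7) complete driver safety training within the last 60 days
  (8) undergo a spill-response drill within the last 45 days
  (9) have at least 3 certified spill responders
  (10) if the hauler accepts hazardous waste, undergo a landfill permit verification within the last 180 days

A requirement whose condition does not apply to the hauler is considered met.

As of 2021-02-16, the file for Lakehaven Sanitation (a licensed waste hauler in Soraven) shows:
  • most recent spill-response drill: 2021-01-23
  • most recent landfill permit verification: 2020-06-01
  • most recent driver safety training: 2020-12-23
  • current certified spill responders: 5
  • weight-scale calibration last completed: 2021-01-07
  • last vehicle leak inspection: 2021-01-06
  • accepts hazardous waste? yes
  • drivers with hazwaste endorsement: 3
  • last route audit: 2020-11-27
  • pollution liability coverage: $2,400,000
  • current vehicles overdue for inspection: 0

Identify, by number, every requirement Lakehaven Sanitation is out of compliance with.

6, 10

1. vehicles overdue for inspection 0 ≤ 0 → met
2. vehicle leak inspection 41 days ago vs limit 45 → met
3. route audit 81 days ago vs limit 90 → met
4. pollution liability coverage $2,400,000 ≥ $2,375,000 → met
5. weight-scale calibration 40 days ago vs limit 45 → met
6. drivers with hazwaste endorsement 3 < 6 → not met
7. driver safety training 55 days ago vs limit 60 → met
8. spill-response drill 24 days ago vs limit 45 → met
9. certified spill responders 5 ≥ 3 → met
10. condition 'accepts hazardous waste' holds; landfill permit verification 260 days ago vs limit 180 → not met
Not met: 6, 10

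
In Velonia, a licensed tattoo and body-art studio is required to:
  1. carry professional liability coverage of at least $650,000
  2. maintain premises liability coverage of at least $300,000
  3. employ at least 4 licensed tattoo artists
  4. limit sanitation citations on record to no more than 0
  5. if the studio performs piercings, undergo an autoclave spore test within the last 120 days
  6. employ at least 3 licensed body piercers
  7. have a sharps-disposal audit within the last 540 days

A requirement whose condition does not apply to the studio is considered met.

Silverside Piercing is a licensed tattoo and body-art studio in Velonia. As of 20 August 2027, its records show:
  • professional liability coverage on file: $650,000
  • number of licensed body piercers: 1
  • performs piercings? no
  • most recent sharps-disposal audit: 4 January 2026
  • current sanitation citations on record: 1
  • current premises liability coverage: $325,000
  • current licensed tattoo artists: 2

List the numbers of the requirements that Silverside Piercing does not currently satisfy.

1. professional liability coverage $650,000 ≥ $650,000 → met
2. premises liability coverage $325,000 ≥ $300,000 → met
3. licensed tattoo artists 2 < 4 → not met
4. sanitation citations on record 1 > 0 → not met
5. condition 'performs piercings' does not hold → requirement n/a → met
6. licensed body piercers 1 < 3 → not met
7. sharps-disposal audit 593 days ago vs limit 540 → not met
Not met: 3, 4, 6, 7

3, 4, 6, 7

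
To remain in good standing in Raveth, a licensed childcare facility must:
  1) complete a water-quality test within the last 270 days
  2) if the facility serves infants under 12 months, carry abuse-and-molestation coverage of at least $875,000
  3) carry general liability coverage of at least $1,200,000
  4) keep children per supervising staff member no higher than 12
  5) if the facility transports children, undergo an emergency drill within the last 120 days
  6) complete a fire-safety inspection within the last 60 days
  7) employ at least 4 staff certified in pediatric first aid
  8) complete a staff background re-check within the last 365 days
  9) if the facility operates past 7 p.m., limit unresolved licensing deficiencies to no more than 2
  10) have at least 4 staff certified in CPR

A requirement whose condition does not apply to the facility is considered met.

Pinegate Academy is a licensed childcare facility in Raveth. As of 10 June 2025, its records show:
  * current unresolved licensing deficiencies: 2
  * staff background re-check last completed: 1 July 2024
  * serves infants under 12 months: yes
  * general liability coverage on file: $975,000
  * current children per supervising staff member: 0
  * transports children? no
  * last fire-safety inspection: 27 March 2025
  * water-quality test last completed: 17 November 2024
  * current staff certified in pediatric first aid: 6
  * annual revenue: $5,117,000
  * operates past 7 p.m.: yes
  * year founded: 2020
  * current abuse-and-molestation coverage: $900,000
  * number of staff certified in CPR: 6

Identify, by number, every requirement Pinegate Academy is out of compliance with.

1. water-quality test 205 days ago vs limit 270 → met
2. condition 'serves infants under 12 months' holds; abuse-and-molestation coverage $900,000 ≥ $875,000 → met
3. general liability coverage $975,000 < $1,200,000 → not met
4. children per supervising staff member 0 ≤ 12 → met
5. condition 'transports children' does not hold → requirement n/a → met
6. fire-safety inspection 75 days ago vs limit 60 → not met
7. staff certified in pediatric first aid 6 ≥ 4 → met
8. staff background re-check 344 days ago vs limit 365 → met
9. condition 'operates past 7 p.m.' holds; unresolved licensing deficiencies 2 ≤ 2 → met
10. staff certified in CPR 6 ≥ 4 → met
Not met: 3, 6

3, 6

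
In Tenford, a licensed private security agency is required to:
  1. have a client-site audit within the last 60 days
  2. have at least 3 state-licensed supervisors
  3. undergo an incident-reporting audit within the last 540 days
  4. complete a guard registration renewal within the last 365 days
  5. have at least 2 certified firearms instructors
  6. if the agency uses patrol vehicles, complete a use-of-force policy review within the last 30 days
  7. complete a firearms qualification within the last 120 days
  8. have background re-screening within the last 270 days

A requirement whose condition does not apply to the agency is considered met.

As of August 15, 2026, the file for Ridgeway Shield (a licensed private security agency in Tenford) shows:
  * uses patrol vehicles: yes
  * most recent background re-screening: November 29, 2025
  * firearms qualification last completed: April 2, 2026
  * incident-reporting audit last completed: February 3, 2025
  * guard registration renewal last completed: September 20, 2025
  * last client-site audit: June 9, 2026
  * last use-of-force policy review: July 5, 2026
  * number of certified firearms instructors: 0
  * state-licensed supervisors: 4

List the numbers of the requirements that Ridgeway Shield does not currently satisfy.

1. client-site audit 67 days ago vs limit 60 → not met
2. state-licensed supervisors 4 ≥ 3 → met
3. incident-reporting audit 558 days ago vs limit 540 → not met
4. guard registration renewal 329 days ago vs limit 365 → met
5. certified firearms instructors 0 < 2 → not met
6. condition 'uses patrol vehicles' holds; use-of-force policy review 41 days ago vs limit 30 → not met
7. firearms qualification 135 days ago vs limit 120 → not met
8. background re-screening 259 days ago vs limit 270 → met
Not met: 1, 3, 5, 6, 7

1, 3, 5, 6, 7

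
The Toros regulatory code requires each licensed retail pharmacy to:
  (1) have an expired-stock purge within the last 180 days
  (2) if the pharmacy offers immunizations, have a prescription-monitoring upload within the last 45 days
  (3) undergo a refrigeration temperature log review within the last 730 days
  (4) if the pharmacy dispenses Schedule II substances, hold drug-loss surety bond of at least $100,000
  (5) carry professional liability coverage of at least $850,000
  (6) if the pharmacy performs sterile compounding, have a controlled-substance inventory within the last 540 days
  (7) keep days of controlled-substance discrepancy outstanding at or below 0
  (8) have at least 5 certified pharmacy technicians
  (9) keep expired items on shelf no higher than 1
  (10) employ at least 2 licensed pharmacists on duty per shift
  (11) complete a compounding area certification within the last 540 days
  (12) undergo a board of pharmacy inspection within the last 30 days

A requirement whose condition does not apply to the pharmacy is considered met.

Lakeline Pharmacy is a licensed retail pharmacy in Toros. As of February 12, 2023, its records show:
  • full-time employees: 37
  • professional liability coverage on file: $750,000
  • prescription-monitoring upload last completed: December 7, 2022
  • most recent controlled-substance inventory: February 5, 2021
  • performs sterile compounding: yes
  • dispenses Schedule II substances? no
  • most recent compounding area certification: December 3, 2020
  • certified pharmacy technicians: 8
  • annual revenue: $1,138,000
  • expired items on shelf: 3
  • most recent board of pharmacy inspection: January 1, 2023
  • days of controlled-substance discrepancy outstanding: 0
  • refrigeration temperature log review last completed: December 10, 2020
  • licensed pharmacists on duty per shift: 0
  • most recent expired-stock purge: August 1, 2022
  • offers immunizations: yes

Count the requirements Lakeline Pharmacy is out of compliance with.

9

1. expired-stock purge 195 days ago vs limit 180 → not met
2. condition 'offers immunizations' holds; prescription-monitoring upload 67 days ago vs limit 45 → not met
3. refrigeration temperature log review 794 days ago vs limit 730 → not met
4. condition 'dispenses Schedule II substances' does not hold → requirement n/a → met
5. professional liability coverage $750,000 < $850,000 → not met
6. condition 'performs sterile compounding' holds; controlled-substance inventory 737 days ago vs limit 540 → not met
7. days of controlled-substance discrepancy outstanding 0 ≤ 0 → met
8. certified pharmacy technicians 8 ≥ 5 → met
9. expired items on shelf 3 > 1 → not met
10. licensed pharmacists on duty per shift 0 < 2 → not met
11. compounding area certification 801 days ago vs limit 540 → not met
12. board of pharmacy inspection 42 days ago vs limit 30 → not met
Not met: 9 of 12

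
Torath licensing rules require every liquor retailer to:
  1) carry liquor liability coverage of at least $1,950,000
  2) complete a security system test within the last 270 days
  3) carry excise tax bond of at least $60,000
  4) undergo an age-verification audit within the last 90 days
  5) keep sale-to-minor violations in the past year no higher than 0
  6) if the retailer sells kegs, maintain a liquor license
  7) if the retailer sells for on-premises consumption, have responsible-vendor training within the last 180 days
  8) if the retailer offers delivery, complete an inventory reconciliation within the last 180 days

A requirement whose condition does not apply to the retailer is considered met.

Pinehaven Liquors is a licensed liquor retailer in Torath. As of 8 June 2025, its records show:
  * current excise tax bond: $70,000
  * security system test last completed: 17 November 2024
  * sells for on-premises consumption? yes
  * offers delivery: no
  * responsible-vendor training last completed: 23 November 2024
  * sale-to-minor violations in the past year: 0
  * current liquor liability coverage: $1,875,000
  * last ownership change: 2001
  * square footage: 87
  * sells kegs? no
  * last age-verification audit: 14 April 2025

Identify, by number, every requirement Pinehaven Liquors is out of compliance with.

1, 7

1. liquor liability coverage $1,875,000 < $1,950,000 → not met
2. security system test 203 days ago vs limit 270 → met
3. excise tax bond $70,000 ≥ $60,000 → met
4. age-verification audit 55 days ago vs limit 90 → met
5. sale-to-minor violations in the past year 0 ≤ 0 → met
6. condition 'sells kegs' does not hold → requirement n/a → met
7. condition 'sells for on-premises consumption' holds; responsible-vendor training 197 days ago vs limit 180 → not met
8. condition 'offers delivery' does not hold → requirement n/a → met
Not met: 1, 7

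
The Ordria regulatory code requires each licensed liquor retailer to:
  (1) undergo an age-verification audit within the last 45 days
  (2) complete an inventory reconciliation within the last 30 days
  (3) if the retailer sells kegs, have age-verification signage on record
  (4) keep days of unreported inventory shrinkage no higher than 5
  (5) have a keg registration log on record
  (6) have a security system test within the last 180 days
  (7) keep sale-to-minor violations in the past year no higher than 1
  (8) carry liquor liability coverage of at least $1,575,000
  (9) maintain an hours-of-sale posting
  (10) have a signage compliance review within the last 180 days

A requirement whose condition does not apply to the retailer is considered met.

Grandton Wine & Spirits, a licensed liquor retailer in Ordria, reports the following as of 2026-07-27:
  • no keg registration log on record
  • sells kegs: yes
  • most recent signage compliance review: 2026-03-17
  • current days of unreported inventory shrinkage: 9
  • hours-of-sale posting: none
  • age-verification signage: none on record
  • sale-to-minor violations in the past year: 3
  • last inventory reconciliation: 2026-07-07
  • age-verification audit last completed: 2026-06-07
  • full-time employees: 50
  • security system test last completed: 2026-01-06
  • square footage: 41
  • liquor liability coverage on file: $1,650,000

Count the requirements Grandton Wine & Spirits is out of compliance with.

7

1. age-verification audit 50 days ago vs limit 45 → not met
2. inventory reconciliation 20 days ago vs limit 30 → met
3. condition 'sells kegs' holds; age-verification signage absent → not met
4. days of unreported inventory shrinkage 9 > 5 → not met
5. keg registration log absent → not met
6. security system test 202 days ago vs limit 180 → not met
7. sale-to-minor violations in the past year 3 > 1 → not met
8. liquor liability coverage $1,650,000 ≥ $1,575,000 → met
9. hours-of-sale posting absent → not met
10. signage compliance review 132 days ago vs limit 180 → met
Not met: 7 of 10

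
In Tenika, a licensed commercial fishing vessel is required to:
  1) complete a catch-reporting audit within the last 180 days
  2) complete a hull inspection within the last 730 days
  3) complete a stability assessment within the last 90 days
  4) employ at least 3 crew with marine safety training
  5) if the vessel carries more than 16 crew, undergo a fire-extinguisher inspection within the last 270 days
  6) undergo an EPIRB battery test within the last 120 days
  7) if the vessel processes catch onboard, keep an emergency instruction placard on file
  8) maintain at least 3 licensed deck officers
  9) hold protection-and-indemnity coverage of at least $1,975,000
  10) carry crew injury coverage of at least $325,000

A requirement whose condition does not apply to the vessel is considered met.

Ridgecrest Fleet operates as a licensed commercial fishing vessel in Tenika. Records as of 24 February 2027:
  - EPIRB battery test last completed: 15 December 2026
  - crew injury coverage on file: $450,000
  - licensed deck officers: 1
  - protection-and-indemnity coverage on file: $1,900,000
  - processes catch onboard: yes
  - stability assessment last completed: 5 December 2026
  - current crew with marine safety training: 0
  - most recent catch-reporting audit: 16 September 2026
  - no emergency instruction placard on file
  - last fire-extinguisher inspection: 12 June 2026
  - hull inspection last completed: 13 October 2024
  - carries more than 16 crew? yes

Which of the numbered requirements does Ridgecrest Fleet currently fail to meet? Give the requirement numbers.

1. catch-reporting audit 161 days ago vs limit 180 → met
2. hull inspection 864 days ago vs limit 730 → not met
3. stability assessment 81 days ago vs limit 90 → met
4. crew with marine safety training 0 < 3 → not met
5. condition 'carries more than 16 crew' holds; fire-extinguisher inspection 257 days ago vs limit 270 → met
6. EPIRB battery test 71 days ago vs limit 120 → met
7. condition 'processes catch onboard' holds; emergency instruction placard absent → not met
8. licensed deck officers 1 < 3 → not met
9. protection-and-indemnity coverage $1,900,000 < $1,975,000 → not met
10. crew injury coverage $450,000 ≥ $325,000 → met
Not met: 2, 4, 7, 8, 9

2, 4, 7, 8, 9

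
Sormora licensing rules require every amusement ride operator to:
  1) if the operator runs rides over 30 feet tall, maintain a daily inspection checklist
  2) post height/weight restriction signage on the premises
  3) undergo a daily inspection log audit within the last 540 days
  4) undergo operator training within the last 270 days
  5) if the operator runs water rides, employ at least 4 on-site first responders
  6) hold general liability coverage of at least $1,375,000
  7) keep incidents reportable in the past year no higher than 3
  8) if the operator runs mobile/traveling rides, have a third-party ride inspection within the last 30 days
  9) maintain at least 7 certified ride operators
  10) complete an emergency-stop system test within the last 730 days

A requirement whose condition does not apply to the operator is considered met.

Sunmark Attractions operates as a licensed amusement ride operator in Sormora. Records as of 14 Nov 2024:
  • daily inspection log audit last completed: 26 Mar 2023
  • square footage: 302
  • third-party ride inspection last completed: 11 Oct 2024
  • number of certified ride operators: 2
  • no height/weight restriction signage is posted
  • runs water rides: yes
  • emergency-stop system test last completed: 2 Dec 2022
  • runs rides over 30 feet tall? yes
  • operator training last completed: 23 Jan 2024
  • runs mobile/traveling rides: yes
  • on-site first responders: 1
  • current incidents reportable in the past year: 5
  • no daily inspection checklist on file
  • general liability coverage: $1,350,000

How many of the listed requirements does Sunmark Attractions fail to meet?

1. condition 'runs rides over 30 feet tall' holds; daily inspection checklist absent → not met
2. height/weight restriction signage absent → not met
3. daily inspection log audit 599 days ago vs limit 540 → not met
4. operator training 296 days ago vs limit 270 → not met
5. condition 'runs water rides' holds; on-site first responders 1 < 4 → not met
6. general liability coverage $1,350,000 < $1,375,000 → not met
7. incidents reportable in the past year 5 > 3 → not met
8. condition 'runs mobile/traveling rides' holds; third-party ride inspection 34 days ago vs limit 30 → not met
9. certified ride operators 2 < 7 → not met
10. emergency-stop system test 713 days ago vs limit 730 → met
Not met: 9 of 10

9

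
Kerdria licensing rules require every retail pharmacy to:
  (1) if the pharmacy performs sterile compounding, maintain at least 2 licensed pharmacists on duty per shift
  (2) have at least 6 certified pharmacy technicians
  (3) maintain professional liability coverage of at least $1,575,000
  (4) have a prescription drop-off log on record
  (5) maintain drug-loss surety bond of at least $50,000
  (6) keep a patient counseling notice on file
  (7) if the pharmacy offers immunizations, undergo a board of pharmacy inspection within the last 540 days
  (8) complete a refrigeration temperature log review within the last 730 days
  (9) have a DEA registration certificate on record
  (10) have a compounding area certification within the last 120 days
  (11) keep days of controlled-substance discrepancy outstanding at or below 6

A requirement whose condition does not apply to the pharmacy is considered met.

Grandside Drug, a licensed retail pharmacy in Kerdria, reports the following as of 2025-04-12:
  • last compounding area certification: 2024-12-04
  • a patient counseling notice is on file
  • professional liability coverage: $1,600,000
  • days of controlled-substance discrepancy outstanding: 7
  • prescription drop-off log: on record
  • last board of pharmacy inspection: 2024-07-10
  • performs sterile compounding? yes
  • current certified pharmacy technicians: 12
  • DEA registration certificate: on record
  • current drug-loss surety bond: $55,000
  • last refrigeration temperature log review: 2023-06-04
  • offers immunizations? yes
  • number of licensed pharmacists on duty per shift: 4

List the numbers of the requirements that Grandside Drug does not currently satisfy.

1. condition 'performs sterile compounding' holds; licensed pharmacists on duty per shift 4 ≥ 2 → met
2. certified pharmacy technicians 12 ≥ 6 → met
3. professional liability coverage $1,600,000 ≥ $1,575,000 → met
4. prescription drop-off log present → met
5. drug-loss surety bond $55,000 ≥ $50,000 → met
6. patient counseling notice present → met
7. condition 'offers immunizations' holds; board of pharmacy inspection 276 days ago vs limit 540 → met
8. refrigeration temperature log review 678 days ago vs limit 730 → met
9. DEA registration certificate present → met
10. compounding area certification 129 days ago vs limit 120 → not met
11. days of controlled-substance discrepancy outstanding 7 > 6 → not met
Not met: 10, 11

10, 11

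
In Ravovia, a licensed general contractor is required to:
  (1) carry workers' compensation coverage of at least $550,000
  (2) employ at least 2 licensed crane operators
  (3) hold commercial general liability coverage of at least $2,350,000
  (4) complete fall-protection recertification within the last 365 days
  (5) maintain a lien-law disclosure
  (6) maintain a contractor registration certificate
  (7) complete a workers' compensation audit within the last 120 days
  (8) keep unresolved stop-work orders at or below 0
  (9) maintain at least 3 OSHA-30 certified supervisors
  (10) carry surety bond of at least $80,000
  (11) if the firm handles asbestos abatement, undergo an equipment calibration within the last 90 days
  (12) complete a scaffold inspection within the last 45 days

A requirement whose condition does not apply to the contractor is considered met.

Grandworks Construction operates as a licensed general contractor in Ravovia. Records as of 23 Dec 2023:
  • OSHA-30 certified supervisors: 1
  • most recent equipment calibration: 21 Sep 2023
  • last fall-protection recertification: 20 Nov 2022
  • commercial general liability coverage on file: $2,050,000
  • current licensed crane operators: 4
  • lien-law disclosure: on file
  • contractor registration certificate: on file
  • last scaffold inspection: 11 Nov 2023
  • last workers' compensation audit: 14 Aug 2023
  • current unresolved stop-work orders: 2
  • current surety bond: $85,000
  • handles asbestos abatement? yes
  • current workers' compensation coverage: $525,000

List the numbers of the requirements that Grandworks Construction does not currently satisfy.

1. workers' compensation coverage $525,000 < $550,000 → not met
2. licensed crane operators 4 ≥ 2 → met
3. commercial general liability coverage $2,050,000 < $2,350,000 → not met
4. fall-protection recertification 398 days ago vs limit 365 → not met
5. lien-law disclosure present → met
6. contractor registration certificate present → met
7. workers' compensation audit 131 days ago vs limit 120 → not met
8. unresolved stop-work orders 2 > 0 → not met
9. OSHA-30 certified supervisors 1 < 3 → not met
10. surety bond $85,000 ≥ $80,000 → met
11. condition 'handles asbestos abatement' holds; equipment calibration 93 days ago vs limit 90 → not met
12. scaffold inspection 42 days ago vs limit 45 → met
Not met: 1, 3, 4, 7, 8, 9, 11

1, 3, 4, 7, 8, 9, 11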